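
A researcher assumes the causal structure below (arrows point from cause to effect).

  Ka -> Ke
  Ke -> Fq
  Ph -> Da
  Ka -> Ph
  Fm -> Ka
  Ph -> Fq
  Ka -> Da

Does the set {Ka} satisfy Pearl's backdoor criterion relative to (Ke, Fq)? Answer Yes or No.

Yes

Backdoor paths from Ke to Fq (paths whose first edge points into Ke):
  P1: Ke <- Ka -> Ph -> Fq
  P2: Ke <- Ka -> Da <- Ph -> Fq
Condition 1 (no descendant of Ke in the set): holds — descendants of Ke are {Fq}; none are in {Ka}.
Condition 2 (every backdoor path blocked by {Ka}):
  P1: blocked at fork node Ka ∈ conditioning set.
  P2: blocked at fork node Ka ∈ conditioning set.
{Ka} satisfies the backdoor criterion.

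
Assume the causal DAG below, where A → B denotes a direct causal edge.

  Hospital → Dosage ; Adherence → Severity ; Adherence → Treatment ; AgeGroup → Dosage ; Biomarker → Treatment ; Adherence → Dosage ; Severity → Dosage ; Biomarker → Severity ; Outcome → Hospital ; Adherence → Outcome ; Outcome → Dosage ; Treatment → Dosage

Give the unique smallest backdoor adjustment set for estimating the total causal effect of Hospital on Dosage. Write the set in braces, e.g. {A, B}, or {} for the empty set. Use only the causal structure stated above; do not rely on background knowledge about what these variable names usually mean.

Variables eligible for adjustment (non-descendants of Hospital, excluding Hospital and Dosage): {Adherence, AgeGroup, Biomarker, Outcome, Severity, Treatment}.
Backdoor paths from Hospital to Dosage:
  P1: Hospital <- Outcome <- Adherence -> Treatment <- Biomarker -> Severity -> Dosage
  P2: Hospital <- Outcome <- Adherence -> Treatment -> Dosage
  P3: Hospital <- Outcome <- Adherence -> Severity <- Biomarker -> Treatment -> Dosage
  P4: Hospital <- Outcome <- Adherence -> Severity -> Dosage
  P5: Hospital <- Outcome <- Adherence -> Dosage
  P6: Hospital <- Outcome -> Dosage
The empty set is not sufficient: P2 (Hospital <- Outcome <- Adherence -> Treatment -> Dosage) has no collider blocking it and no conditioned non-collider, so it is open.
Try {Outcome}:
  P1: blocked at chain node Outcome ∈ conditioning set.
  P2: blocked at chain node Outcome ∈ conditioning set.
  P3: blocked at chain node Outcome ∈ conditioning set.
  P4: blocked at chain node Outcome ∈ conditioning set.
  P5: blocked at chain node Outcome ∈ conditioning set.
  P6: blocked at fork node Outcome ∈ conditioning set.
{Outcome} contains no descendant of Hospital and blocks every backdoor path.
No other singleton works — e.g. {Adherence} leaves P6 open — so {Outcome} is the unique smallest valid adjustment set.

{Outcome}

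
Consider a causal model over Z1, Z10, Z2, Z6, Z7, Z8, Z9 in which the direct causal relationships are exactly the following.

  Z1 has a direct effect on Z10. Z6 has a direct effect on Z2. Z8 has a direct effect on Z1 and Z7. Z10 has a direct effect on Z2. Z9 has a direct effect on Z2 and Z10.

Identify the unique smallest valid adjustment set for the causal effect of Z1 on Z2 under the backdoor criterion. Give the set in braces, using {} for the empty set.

{}

Variables eligible for adjustment (non-descendants of Z1, excluding Z1 and Z2): {Z6, Z7, Z8, Z9}.
Backdoor paths from Z1 to Z2:
  (none)
With no backdoor paths the empty set already satisfies the criterion, and it is trivially minimal.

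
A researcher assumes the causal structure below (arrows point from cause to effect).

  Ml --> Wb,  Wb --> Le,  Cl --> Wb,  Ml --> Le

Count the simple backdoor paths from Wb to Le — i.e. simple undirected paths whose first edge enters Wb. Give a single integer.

A backdoor path from Wb to Le is any simple undirected path whose first edge points into Wb (i.e. leaves Wb via a parent).
Parents of Wb: {Cl, Ml}.
Enumerating:
  P1: Wb <- Ml -> Le
That exhausts the simple backdoor paths. Count: 1.

1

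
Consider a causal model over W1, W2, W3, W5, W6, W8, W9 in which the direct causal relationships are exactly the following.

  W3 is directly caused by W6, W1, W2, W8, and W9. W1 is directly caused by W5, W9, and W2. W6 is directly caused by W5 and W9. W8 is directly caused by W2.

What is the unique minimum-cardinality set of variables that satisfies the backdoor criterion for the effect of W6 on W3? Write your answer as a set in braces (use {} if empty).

Variables eligible for adjustment (non-descendants of W6, excluding W6 and W3): {W1, W2, W5, W8, W9}.
Backdoor paths from W6 to W3:
  P1: W6 <- W9 -> W1 <- W2 -> W8 -> W3
  P2: W6 <- W9 -> W1 <- W2 -> W3
  P3: W6 <- W9 -> W1 -> W3
  P4: W6 <- W9 -> W3
  P5: W6 <- W5 -> W1 <- W9 -> W3
  P6: W6 <- W5 -> W1 <- W2 -> W8 -> W3
  P7: W6 <- W5 -> W1 <- W2 -> W3
  P8: W6 <- W5 -> W1 -> W3
The empty set is not sufficient: P3 (W6 <- W9 -> W1 -> W3) has no collider blocking it and no conditioned non-collider, so it is open.
Try {W5, W9}:
  P1: blocked at fork node W9 ∈ conditioning set.
  P2: blocked at fork node W9 ∈ conditioning set.
  P3: blocked at fork node W9 ∈ conditioning set.
  P4: blocked at fork node W9 ∈ conditioning set.
  P5: blocked at fork node W5 ∈ conditioning set.
  P6: blocked at fork node W5 ∈ conditioning set.
  P7: blocked at fork node W5 ∈ conditioning set.
  P8: blocked at fork node W5 ∈ conditioning set.
{W5, W9} contains no descendant of W6 and blocks every backdoor path.
Every element of {W5, W9} is needed (dropping W5 leaves P8 open; dropping W9 leaves P3 open), so no proper subset is valid.
Among all size-2 subsets of the eligible variables, only {W5, W9} blocks every backdoor path, so it is the unique smallest valid adjustment set.

{W5, W9}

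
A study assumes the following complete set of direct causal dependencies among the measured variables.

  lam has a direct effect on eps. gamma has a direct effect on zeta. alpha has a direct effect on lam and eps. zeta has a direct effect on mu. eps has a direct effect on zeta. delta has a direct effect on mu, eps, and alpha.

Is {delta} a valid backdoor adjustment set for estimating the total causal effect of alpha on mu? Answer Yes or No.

Yes

Backdoor paths from alpha to mu (paths whose first edge points into alpha):
  P1: alpha <- delta -> eps -> zeta -> mu
  P2: alpha <- delta -> mu
Condition 1 (no descendant of alpha in the set): holds — descendants of alpha are {eps, lam, mu, zeta}; none are in {delta}.
Condition 2 (every backdoor path blocked by {delta}):
  P1: blocked at fork node delta ∈ conditioning set.
  P2: blocked at fork node delta ∈ conditioning set.
{delta} satisfies the backdoor criterion.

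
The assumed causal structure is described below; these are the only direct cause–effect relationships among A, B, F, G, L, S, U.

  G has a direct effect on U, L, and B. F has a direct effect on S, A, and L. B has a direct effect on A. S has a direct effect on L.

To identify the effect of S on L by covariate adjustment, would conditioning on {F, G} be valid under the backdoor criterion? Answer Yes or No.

Yes

Backdoor paths from S to L (paths whose first edge points into S):
  P1: S <- F -> A <- B <- G -> L
  P2: S <- F -> L
Condition 1 (no descendant of S in the set): holds — descendants of S are {L}; none are in {F, G}.
Condition 2 (every backdoor path blocked by {F, G}):
  P1: blocked at fork node F ∈ conditioning set.
  P2: blocked at fork node F ∈ conditioning set.
{F, G} satisfies the backdoor criterion.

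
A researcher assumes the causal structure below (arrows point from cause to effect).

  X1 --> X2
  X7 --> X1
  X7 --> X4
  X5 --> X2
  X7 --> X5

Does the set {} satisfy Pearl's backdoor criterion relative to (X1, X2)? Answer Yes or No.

No

Backdoor paths from X1 to X2 (paths whose first edge points into X1):
  P1: X1 <- X7 -> X5 -> X2
Condition 1 (no descendant of X1 in the set): holds — descendants of X1 are {X2}; none are in {}.
Condition 2 (every backdoor path blocked by {}):
  P1: open — no interior node is in the conditioning set.
{} does not satisfy the backdoor criterion.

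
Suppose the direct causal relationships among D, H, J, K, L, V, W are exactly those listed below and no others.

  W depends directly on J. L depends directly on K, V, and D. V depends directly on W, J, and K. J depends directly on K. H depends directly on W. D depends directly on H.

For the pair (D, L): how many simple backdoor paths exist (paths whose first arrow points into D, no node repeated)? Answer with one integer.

A backdoor path from D to L is any simple undirected path whose first edge points into D (i.e. leaves D via a parent).
Parents of D: {H}.
Enumerating:
  P1: D <- H <- W <- J <- K -> V -> L
  P2: D <- H <- W <- J <- K -> L
  P3: D <- H <- W <- J -> V <- K -> L
  P4: D <- H <- W <- J -> V -> L
  P5: D <- H <- W -> V <- K -> L
  P6: D <- H <- W -> V <- J <- K -> L
  P7: D <- H <- W -> V -> L
That exhausts the simple backdoor paths. Count: 7.

7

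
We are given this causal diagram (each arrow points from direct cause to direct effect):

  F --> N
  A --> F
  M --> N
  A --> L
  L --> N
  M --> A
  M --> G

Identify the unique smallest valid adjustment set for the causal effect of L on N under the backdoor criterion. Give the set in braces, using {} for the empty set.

{A}

Variables eligible for adjustment (non-descendants of L, excluding L and N): {A, F, G, M}.
Backdoor paths from L to N:
  P1: L <- A <- M -> N
  P2: L <- A -> F -> N
The empty set is not sufficient: P1 (L <- A <- M -> N) has no collider blocking it and no conditioned non-collider, so it is open.
Try {A}:
  P1: blocked at chain node A ∈ conditioning set.
  P2: blocked at fork node A ∈ conditioning set.
{A} contains no descendant of L and blocks every backdoor path.
No other singleton works — e.g. {M} leaves P2 open — so {A} is the unique smallest valid adjustment set.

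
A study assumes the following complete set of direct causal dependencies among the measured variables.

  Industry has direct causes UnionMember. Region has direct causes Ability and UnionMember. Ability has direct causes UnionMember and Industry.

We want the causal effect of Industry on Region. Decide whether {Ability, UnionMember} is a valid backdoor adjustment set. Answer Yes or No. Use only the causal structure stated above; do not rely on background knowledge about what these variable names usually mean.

Backdoor paths from Industry to Region (paths whose first edge points into Industry):
  P1: Industry <- UnionMember -> Ability -> Region
  P2: Industry <- UnionMember -> Region
Condition 1 (no descendant of Industry in the set): FAILS — Ability is a descendant of Industry.
Condition 2 (every backdoor path blocked by {Ability, UnionMember}):
  P1: blocked at fork node UnionMember ∈ conditioning set.
  P2: blocked at fork node UnionMember ∈ conditioning set.
{Ability, UnionMember} does not satisfy the backdoor criterion.

No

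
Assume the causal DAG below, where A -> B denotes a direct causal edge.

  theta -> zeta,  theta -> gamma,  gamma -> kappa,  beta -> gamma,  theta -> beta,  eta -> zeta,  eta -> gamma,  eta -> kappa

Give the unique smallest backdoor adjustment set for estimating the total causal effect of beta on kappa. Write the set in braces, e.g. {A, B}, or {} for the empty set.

Variables eligible for adjustment (non-descendants of beta, excluding beta and kappa): {eta, theta, zeta}.
Backdoor paths from beta to kappa:
  P1: beta <- theta -> gamma <- eta -> kappa
  P2: beta <- theta -> gamma -> kappa
  P3: beta <- theta -> zeta <- eta -> gamma -> kappa
  P4: beta <- theta -> zeta <- eta -> kappa
The empty set is not sufficient: P2 (beta <- theta -> gamma -> kappa) has no collider blocking it and no conditioned non-collider, so it is open.
Try {theta}:
  P1: blocked at fork node theta ∈ conditioning set.
  P2: blocked at fork node theta ∈ conditioning set.
  P3: blocked at fork node theta ∈ conditioning set.
  P4: blocked at fork node theta ∈ conditioning set.
{theta} contains no descendant of beta and blocks every backdoor path.
No other singleton works — e.g. {eta} leaves P2 open — so {theta} is the unique smallest valid adjustment set.

{theta}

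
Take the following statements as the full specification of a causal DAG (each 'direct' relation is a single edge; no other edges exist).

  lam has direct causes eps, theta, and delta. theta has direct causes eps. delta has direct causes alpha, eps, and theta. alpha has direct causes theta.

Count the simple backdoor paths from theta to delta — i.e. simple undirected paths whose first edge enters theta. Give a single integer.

A backdoor path from theta to delta is any simple undirected path whose first edge points into theta (i.e. leaves theta via a parent).
Parents of theta: {eps}.
Enumerating:
  P1: theta <- eps -> delta
  P2: theta <- eps -> lam <- delta
That exhausts the simple backdoor paths. Count: 2.

2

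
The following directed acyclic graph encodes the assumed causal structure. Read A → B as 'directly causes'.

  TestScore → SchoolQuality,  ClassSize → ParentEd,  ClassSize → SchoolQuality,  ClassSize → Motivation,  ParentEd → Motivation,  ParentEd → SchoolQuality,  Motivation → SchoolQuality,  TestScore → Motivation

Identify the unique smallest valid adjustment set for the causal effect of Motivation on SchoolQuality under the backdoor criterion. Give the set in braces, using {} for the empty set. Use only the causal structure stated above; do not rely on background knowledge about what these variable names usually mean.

Variables eligible for adjustment (non-descendants of Motivation, excluding Motivation and SchoolQuality): {ClassSize, ParentEd, TestScore}.
Backdoor paths from Motivation to SchoolQuality:
  P1: Motivation <- ClassSize -> ParentEd -> SchoolQuality
  P2: Motivation <- ClassSize -> SchoolQuality
  P3: Motivation <- TestScore -> SchoolQuality
  P4: Motivation <- ParentEd <- ClassSize -> SchoolQuality
  P5: Motivation <- ParentEd -> SchoolQuality
The empty set is not sufficient: P1 (Motivation <- ClassSize -> ParentEd -> SchoolQuality) has no collider blocking it and no conditioned non-collider, so it is open.
Try {ClassSize, ParentEd, TestScore}:
  P1: blocked at fork node ClassSize ∈ conditioning set.
  P2: blocked at fork node ClassSize ∈ conditioning set.
  P3: blocked at fork node TestScore ∈ conditioning set.
  P4: blocked at chain node ParentEd ∈ conditioning set.
  P5: blocked at fork node ParentEd ∈ conditioning set.
{ClassSize, ParentEd, TestScore} contains no descendant of Motivation and blocks every backdoor path.
Every element of {ClassSize, ParentEd, TestScore} is needed (dropping ClassSize leaves P2 open; dropping ParentEd leaves P5 open; dropping TestScore leaves P3 open), so no proper subset is valid.
Among all size-3 subsets of the eligible variables, only {ClassSize, ParentEd, TestScore} blocks every backdoor path, so it is the unique smallest valid adjustment set.

{ClassSize, ParentEd, TestScore}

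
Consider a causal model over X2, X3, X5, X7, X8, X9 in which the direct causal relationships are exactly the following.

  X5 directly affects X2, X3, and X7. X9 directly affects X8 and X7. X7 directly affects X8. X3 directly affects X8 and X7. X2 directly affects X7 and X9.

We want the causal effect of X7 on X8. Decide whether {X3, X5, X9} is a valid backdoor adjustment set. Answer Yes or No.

Yes

Backdoor paths from X7 to X8 (paths whose first edge points into X7):
  P1: X7 <- X5 -> X2 -> X9 -> X8
  P2: X7 <- X5 -> X3 -> X8
  P3: X7 <- X2 <- X5 -> X3 -> X8
  P4: X7 <- X2 -> X9 -> X8
  P5: X7 <- X9 <- X2 <- X5 -> X3 -> X8
  P6: X7 <- X9 -> X8
  P7: X7 <- X3 <- X5 -> X2 -> X9 -> X8
  P8: X7 <- X3 -> X8
Condition 1 (no descendant of X7 in the set): holds — descendants of X7 are {X8}; none are in {X3, X5, X9}.
Condition 2 (every backdoor path blocked by {X3, X5, X9}):
  P1: blocked at fork node X5 ∈ conditioning set.
  P2: blocked at fork node X5 ∈ conditioning set.
  P3: blocked at fork node X5 ∈ conditioning set.
  P4: blocked at chain node X9 ∈ conditioning set.
  P5: blocked at chain node X9 ∈ conditioning set.
  P6: blocked at fork node X9 ∈ conditioning set.
  P7: blocked at chain node X3 ∈ conditioning set.
  P8: blocked at fork node X3 ∈ conditioning set.
{X3, X5, X9} satisfies the backdoor criterion.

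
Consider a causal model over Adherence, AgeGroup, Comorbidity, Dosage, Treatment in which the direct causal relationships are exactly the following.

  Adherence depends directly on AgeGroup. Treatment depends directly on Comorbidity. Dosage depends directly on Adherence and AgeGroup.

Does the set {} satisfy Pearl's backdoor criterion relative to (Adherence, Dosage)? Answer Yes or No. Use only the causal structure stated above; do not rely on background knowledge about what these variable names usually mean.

No

Backdoor paths from Adherence to Dosage (paths whose first edge points into Adherence):
  P1: Adherence <- AgeGroup -> Dosage
Condition 1 (no descendant of Adherence in the set): holds — descendants of Adherence are {Dosage}; none are in {}.
Condition 2 (every backdoor path blocked by {}):
  P1: open — no interior node is in the conditioning set.
{} does not satisfy the backdoor criterion.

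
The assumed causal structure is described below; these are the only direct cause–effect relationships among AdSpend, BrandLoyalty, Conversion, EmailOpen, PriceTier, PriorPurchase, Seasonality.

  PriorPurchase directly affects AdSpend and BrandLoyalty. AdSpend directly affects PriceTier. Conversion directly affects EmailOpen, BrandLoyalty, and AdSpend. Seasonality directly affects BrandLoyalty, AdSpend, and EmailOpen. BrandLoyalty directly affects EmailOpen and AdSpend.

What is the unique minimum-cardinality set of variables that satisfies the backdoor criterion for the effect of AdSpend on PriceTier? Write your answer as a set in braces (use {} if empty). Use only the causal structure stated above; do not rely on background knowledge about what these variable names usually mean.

Variables eligible for adjustment (non-descendants of AdSpend, excluding AdSpend and PriceTier): {BrandLoyalty, Conversion, EmailOpen, PriorPurchase, Seasonality}.
Backdoor paths from AdSpend to PriceTier:
  (none)
With no backdoor paths the empty set already satisfies the criterion, and it is trivially minimal.

{}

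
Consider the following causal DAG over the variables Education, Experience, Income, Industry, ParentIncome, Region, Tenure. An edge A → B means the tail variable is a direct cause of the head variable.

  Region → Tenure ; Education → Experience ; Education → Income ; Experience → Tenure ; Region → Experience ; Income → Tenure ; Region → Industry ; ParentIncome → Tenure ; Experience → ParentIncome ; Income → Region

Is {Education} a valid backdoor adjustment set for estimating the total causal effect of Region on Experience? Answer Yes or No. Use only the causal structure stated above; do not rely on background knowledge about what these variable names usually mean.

Backdoor paths from Region to Experience (paths whose first edge points into Region):
  P1: Region <- Income <- Education -> Experience
  P2: Region <- Income -> Tenure <- Experience
  P3: Region <- Income -> Tenure <- ParentIncome <- Experience
Condition 1 (no descendant of Region in the set): holds — descendants of Region are {Experience, Industry, ParentIncome, Tenure}; none are in {Education}.
Condition 2 (every backdoor path blocked by {Education}):
  P1: blocked at fork node Education ∈ conditioning set.
  P2: blocked at collider Tenure (neither it nor any descendant is in the conditioning set).
  P3: blocked at collider Tenure (neither it nor any descendant is in the conditioning set).
{Education} satisfies the backdoor criterion.

Yes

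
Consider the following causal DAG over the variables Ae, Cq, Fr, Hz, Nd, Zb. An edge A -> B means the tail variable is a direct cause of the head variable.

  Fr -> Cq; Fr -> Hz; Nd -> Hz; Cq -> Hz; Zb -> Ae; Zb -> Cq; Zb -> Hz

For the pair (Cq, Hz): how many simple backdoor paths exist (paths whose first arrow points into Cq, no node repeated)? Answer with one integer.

A backdoor path from Cq to Hz is any simple undirected path whose first edge points into Cq (i.e. leaves Cq via a parent).
Parents of Cq: {Fr, Zb}.
Enumerating:
  P1: Cq <- Fr -> Hz
  P2: Cq <- Zb -> Hz
That exhausts the simple backdoor paths. Count: 2.

2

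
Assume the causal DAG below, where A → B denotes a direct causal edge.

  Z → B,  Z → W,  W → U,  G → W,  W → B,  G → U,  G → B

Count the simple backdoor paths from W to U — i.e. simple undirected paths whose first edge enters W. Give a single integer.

2

A backdoor path from W to U is any simple undirected path whose first edge points into W (i.e. leaves W via a parent).
Parents of W: {G, Z}.
Enumerating:
  P1: W <- G -> U
  P2: W <- Z -> B <- G -> U
That exhausts the simple backdoor paths. Count: 2.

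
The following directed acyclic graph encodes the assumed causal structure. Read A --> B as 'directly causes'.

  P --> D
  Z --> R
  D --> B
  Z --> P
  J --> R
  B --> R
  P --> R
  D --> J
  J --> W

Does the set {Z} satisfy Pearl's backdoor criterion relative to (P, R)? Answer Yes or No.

Yes

Backdoor paths from P to R (paths whose first edge points into P):
  P1: P <- Z -> R
Condition 1 (no descendant of P in the set): holds — descendants of P are {B, D, J, R, W}; none are in {Z}.
Condition 2 (every backdoor path blocked by {Z}):
  P1: blocked at fork node Z ∈ conditioning set.
{Z} satisfies the backdoor criterion.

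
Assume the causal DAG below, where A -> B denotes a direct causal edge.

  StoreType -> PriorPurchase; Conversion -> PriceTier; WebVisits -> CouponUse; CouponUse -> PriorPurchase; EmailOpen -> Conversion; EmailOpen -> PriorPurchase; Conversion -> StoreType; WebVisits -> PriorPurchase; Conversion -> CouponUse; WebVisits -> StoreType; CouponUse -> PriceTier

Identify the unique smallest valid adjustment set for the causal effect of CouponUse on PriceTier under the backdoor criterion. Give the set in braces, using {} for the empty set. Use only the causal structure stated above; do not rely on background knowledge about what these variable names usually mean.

Variables eligible for adjustment (non-descendants of CouponUse, excluding CouponUse and PriceTier): {Conversion, EmailOpen, StoreType, WebVisits}.
Backdoor paths from CouponUse to PriceTier:
  P1: CouponUse <- WebVisits -> StoreType <- Conversion -> PriceTier
  P2: CouponUse <- WebVisits -> StoreType -> PriorPurchase <- EmailOpen -> Conversion -> PriceTier
  P3: CouponUse <- WebVisits -> PriorPurchase <- EmailOpen -> Conversion -> PriceTier
  P4: CouponUse <- WebVisits -> PriorPurchase <- StoreType <- Conversion -> PriceTier
  P5: CouponUse <- Conversion -> PriceTier
The empty set is not sufficient: P5 (CouponUse <- Conversion -> PriceTier) has no collider blocking it and no conditioned non-collider, so it is open.
Try {Conversion}:
  P1: blocked at collider StoreType (neither it nor any descendant is in the conditioning set).
  P2: blocked at collider PriorPurchase (neither it nor any descendant is in the conditioning set).
  P3: blocked at collider PriorPurchase (neither it nor any descendant is in the conditioning set).
  P4: blocked at collider PriorPurchase (neither it nor any descendant is in the conditioning set).
  P5: blocked at fork node Conversion ∈ conditioning set.
{Conversion} contains no descendant of CouponUse and blocks every backdoor path.
No other singleton works — e.g. {WebVisits} leaves P5 open — so {Conversion} is the unique smallest valid adjustment set.

{Conversion}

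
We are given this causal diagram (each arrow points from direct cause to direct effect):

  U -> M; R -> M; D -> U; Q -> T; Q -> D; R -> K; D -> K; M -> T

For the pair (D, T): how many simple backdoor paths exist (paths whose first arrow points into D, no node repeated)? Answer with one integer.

1

A backdoor path from D to T is any simple undirected path whose first edge points into D (i.e. leaves D via a parent).
Parents of D: {Q}.
Enumerating:
  P1: D <- Q -> T
That exhausts the simple backdoor paths. Count: 1.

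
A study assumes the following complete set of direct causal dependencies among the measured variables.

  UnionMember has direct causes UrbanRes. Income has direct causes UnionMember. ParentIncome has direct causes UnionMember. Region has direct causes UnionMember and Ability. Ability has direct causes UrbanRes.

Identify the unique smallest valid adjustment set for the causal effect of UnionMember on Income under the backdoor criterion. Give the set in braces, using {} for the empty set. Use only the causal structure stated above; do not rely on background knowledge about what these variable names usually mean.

Variables eligible for adjustment (non-descendants of UnionMember, excluding UnionMember and Income): {Ability, UrbanRes}.
Backdoor paths from UnionMember to Income:
  (none)
With no backdoor paths the empty set already satisfies the criterion, and it is trivially minimal.

{}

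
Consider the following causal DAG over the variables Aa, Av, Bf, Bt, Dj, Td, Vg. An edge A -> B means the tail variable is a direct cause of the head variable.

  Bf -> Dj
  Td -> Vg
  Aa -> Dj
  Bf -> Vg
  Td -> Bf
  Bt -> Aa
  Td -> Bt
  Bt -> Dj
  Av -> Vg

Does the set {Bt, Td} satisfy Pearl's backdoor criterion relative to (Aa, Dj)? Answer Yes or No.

Backdoor paths from Aa to Dj (paths whose first edge points into Aa):
  P1: Aa <- Bt <- Td -> Bf -> Dj
  P2: Aa <- Bt <- Td -> Vg <- Bf -> Dj
  P3: Aa <- Bt -> Dj
Condition 1 (no descendant of Aa in the set): holds — descendants of Aa are {Dj}; none are in {Bt, Td}.
Condition 2 (every backdoor path blocked by {Bt, Td}):
  P1: blocked at chain node Bt ∈ conditioning set.
  P2: blocked at chain node Bt ∈ conditioning set.
  P3: blocked at fork node Bt ∈ conditioning set.
{Bt, Td} satisfies the backdoor criterion.

Yes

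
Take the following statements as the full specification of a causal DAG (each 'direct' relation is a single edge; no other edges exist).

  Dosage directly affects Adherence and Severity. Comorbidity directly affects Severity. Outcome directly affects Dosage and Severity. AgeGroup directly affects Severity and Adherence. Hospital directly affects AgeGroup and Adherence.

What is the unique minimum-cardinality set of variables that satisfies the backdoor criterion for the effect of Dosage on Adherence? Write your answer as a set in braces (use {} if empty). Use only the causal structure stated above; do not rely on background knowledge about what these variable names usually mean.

Variables eligible for adjustment (non-descendants of Dosage, excluding Dosage and Adherence): {AgeGroup, Comorbidity, Hospital, Outcome}.
Backdoor paths from Dosage to Adherence:
  P1: Dosage <- Outcome -> Severity <- AgeGroup <- Hospital -> Adherence
  P2: Dosage <- Outcome -> Severity <- AgeGroup -> Adherence
Each backdoor path contains an unconditioned collider, so every path is already blocked with the empty conditioning set:
  P1: blocked at collider Severity (neither it nor any descendant is in the conditioning set).
  P2: blocked at collider Severity (neither it nor any descendant is in the conditioning set).
The empty set is therefore the unique smallest valid set.

{}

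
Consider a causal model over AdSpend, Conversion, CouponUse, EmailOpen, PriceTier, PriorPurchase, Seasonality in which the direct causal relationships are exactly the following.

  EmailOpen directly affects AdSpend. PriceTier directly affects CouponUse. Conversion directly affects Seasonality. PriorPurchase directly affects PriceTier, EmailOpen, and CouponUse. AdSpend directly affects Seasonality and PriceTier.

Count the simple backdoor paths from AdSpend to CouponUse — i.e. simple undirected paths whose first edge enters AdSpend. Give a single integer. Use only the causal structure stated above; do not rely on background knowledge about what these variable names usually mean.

2

A backdoor path from AdSpend to CouponUse is any simple undirected path whose first edge points into AdSpend (i.e. leaves AdSpend via a parent).
Parents of AdSpend: {EmailOpen}.
Enumerating:
  P1: AdSpend <- EmailOpen <- PriorPurchase -> PriceTier -> CouponUse
  P2: AdSpend <- EmailOpen <- PriorPurchase -> CouponUse
That exhausts the simple backdoor paths. Count: 2.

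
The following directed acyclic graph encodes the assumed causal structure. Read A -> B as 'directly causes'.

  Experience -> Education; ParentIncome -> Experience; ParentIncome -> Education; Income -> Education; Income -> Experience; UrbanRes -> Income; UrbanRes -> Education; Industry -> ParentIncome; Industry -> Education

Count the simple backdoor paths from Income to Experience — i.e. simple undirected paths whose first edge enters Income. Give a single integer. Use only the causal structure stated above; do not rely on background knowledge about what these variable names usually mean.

A backdoor path from Income to Experience is any simple undirected path whose first edge points into Income (i.e. leaves Income via a parent).
Parents of Income: {UrbanRes}.
Enumerating:
  P1: Income <- UrbanRes -> Education <- Industry -> ParentIncome -> Experience
  P2: Income <- UrbanRes -> Education <- ParentIncome -> Experience
  P3: Income <- UrbanRes -> Education <- Experience
That exhausts the simple backdoor paths. Count: 3.

3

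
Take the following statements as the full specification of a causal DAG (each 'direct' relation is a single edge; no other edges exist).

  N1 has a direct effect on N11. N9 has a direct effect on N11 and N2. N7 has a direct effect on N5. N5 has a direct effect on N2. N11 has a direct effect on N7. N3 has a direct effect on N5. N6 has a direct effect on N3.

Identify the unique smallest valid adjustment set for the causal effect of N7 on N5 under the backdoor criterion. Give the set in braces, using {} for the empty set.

{}

Variables eligible for adjustment (non-descendants of N7, excluding N7 and N5): {N1, N11, N3, N6, N9}.
Backdoor paths from N7 to N5:
  P1: N7 <- N11 <- N9 -> N2 <- N5
Each backdoor path contains an unconditioned collider, so every path is already blocked with the empty conditioning set:
  P1: blocked at collider N2 (neither it nor any descendant is in the conditioning set).
The empty set is therefore the unique smallest valid set.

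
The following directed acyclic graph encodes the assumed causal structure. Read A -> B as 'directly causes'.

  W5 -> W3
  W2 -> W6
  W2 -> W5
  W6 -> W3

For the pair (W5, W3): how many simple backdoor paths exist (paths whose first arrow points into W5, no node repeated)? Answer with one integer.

1

A backdoor path from W5 to W3 is any simple undirected path whose first edge points into W5 (i.e. leaves W5 via a parent).
Parents of W5: {W2}.
Enumerating:
  P1: W5 <- W2 -> W6 -> W3
That exhausts the simple backdoor paths. Count: 1.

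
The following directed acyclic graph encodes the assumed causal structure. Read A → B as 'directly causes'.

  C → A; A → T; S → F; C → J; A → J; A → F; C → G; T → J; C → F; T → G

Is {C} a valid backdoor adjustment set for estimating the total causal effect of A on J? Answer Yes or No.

Backdoor paths from A to J (paths whose first edge points into A):
  P1: A <- C -> G <- T -> J
  P2: A <- C -> J
Condition 1 (no descendant of A in the set): holds — descendants of A are {F, G, J, T}; none are in {C}.
Condition 2 (every backdoor path blocked by {C}):
  P1: blocked at fork node C ∈ conditioning set.
  P2: blocked at fork node C ∈ conditioning set.
{C} satisfies the backdoor criterion.

Yes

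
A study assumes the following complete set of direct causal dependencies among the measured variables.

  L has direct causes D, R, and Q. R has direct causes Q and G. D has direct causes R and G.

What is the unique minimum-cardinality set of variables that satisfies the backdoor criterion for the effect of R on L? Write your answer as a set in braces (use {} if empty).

{G, Q}

Variables eligible for adjustment (non-descendants of R, excluding R and L): {G, Q}.
Backdoor paths from R to L:
  P1: R <- G -> D -> L
  P2: R <- Q -> L
The empty set is not sufficient: P1 (R <- G -> D -> L) has no collider blocking it and no conditioned non-collider, so it is open.
Try {G, Q}:
  P1: blocked at fork node G ∈ conditioning set.
  P2: blocked at fork node Q ∈ conditioning set.
{G, Q} contains no descendant of R and blocks every backdoor path.
Every element of {G, Q} is needed (dropping G leaves P1 open; dropping Q leaves P2 open), so no proper subset is valid.
Among all size-2 subsets of the eligible variables, only {G, Q} blocks every backdoor path, so it is the unique smallest valid adjustment set.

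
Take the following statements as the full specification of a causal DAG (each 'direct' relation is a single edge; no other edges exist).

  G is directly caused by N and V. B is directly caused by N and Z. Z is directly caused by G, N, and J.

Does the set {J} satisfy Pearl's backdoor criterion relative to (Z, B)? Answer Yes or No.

No

Backdoor paths from Z to B (paths whose first edge points into Z):
  P1: Z <- N -> B
  P2: Z <- G <- N -> B
Condition 1 (no descendant of Z in the set): holds — descendants of Z are {B}; none are in {J}.
Condition 2 (every backdoor path blocked by {J}):
  P1: open — no interior node is in the conditioning set.
  P2: open — no interior node is in the conditioning set.
{J} does not satisfy the backdoor criterion.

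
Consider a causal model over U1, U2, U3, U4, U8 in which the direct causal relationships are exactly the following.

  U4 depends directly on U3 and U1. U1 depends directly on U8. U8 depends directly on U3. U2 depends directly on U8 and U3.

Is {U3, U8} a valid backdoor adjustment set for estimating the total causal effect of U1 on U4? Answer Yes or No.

Yes

Backdoor paths from U1 to U4 (paths whose first edge points into U1):
  P1: U1 <- U8 <- U3 -> U4
  P2: U1 <- U8 -> U2 <- U3 -> U4
Condition 1 (no descendant of U1 in the set): holds — descendants of U1 are {U4}; none are in {U3, U8}.
Condition 2 (every backdoor path blocked by {U3, U8}):
  P1: blocked at chain node U8 ∈ conditioning set.
  P2: blocked at fork node U8 ∈ conditioning set.
{U3, U8} satisfies the backdoor criterion.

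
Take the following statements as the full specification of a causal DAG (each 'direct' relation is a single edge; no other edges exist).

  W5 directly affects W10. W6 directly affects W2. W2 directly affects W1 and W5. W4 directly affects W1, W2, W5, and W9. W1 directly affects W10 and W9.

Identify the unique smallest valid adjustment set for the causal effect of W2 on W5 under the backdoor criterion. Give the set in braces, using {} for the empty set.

Variables eligible for adjustment (non-descendants of W2, excluding W2 and W5): {W4, W6}.
Backdoor paths from W2 to W5:
  P1: W2 <- W4 -> W5
  P2: W2 <- W4 -> W1 -> W10 <- W5
  P3: W2 <- W4 -> W9 <- W1 -> W10 <- W5
The empty set is not sufficient: P1 (W2 <- W4 -> W5) has no collider blocking it and no conditioned non-collider, so it is open.
Try {W4}:
  P1: blocked at fork node W4 ∈ conditioning set.
  P2: blocked at fork node W4 ∈ conditioning set.
  P3: blocked at fork node W4 ∈ conditioning set.
{W4} contains no descendant of W2 and blocks every backdoor path.
No other singleton works — e.g. {W6} leaves P1 open — so {W4} is the unique smallest valid adjustment set.

{W4}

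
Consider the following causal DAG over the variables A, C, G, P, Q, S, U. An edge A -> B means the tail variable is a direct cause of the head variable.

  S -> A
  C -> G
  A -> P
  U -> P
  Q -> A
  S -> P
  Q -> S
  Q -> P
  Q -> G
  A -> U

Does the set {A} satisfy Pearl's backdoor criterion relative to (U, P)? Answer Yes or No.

Yes

Backdoor paths from U to P (paths whose first edge points into U):
  P1: U <- A <- Q -> S -> P
  P2: U <- A <- Q -> P
  P3: U <- A <- S <- Q -> P
  P4: U <- A <- S -> P
  P5: U <- A -> P
Condition 1 (no descendant of U in the set): holds — descendants of U are {P}; none are in {A}.
Condition 2 (every backdoor path blocked by {A}):
  P1: blocked at chain node A ∈ conditioning set.
  P2: blocked at chain node A ∈ conditioning set.
  P3: blocked at chain node A ∈ conditioning set.
  P4: blocked at chain node A ∈ conditioning set.
  P5: blocked at fork node A ∈ conditioning set.
{A} satisfies the backdoor criterion.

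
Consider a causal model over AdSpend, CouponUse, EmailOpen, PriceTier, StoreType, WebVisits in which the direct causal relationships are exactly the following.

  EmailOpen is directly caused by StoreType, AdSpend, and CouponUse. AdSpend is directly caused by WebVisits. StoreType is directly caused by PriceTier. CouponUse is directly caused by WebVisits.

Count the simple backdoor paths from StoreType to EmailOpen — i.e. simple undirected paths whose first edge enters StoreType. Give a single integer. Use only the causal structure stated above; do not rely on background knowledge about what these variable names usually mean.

0

A backdoor path from StoreType to EmailOpen is any simple undirected path whose first edge points into StoreType (i.e. leaves StoreType via a parent).
Parents of StoreType: {PriceTier}.
No simple path from any parent of StoreType reaches EmailOpen without revisiting StoreType, so there are no backdoor paths.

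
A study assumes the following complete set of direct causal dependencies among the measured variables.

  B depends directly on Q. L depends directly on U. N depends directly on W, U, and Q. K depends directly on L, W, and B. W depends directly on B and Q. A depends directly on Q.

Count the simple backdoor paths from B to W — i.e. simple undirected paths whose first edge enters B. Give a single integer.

A backdoor path from B to W is any simple undirected path whose first edge points into B (i.e. leaves B via a parent).
Parents of B: {Q}.
Enumerating:
  P1: B <- Q -> W
  P2: B <- Q -> N <- U -> L -> K <- W
  P3: B <- Q -> N <- W
That exhausts the simple backdoor paths. Count: 3.

3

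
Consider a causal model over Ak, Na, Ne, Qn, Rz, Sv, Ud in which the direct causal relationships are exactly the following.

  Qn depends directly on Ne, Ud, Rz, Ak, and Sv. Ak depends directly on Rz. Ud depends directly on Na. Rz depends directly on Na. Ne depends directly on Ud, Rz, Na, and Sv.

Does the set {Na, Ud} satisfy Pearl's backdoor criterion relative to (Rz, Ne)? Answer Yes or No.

Yes

Backdoor paths from Rz to Ne (paths whose first edge points into Rz):
  P1: Rz <- Na -> Ud -> Ne
  P2: Rz <- Na -> Ud -> Qn <- Sv -> Ne
  P3: Rz <- Na -> Ud -> Qn <- Ne
  P4: Rz <- Na -> Ne
Condition 1 (no descendant of Rz in the set): holds — descendants of Rz are {Ak, Ne, Qn}; none are in {Na, Ud}.
Condition 2 (every backdoor path blocked by {Na, Ud}):
  P1: blocked at fork node Na ∈ conditioning set.
  P2: blocked at fork node Na ∈ conditioning set.
  P3: blocked at fork node Na ∈ conditioning set.
  P4: blocked at fork node Na ∈ conditioning set.
{Na, Ud} satisfies the backdoor criterion.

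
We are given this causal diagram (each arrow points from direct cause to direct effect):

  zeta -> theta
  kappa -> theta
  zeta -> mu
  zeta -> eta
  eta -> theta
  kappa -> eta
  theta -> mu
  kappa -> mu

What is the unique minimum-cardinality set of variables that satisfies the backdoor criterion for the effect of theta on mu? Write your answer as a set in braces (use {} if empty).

Variables eligible for adjustment (non-descendants of theta, excluding theta and mu): {eta, kappa, zeta}.
Backdoor paths from theta to mu:
  P1: theta <- kappa -> eta <- zeta -> mu
  P2: theta <- kappa -> mu
  P3: theta <- zeta -> eta <- kappa -> mu
  P4: theta <- zeta -> mu
  P5: theta <- eta <- kappa -> mu
  P6: theta <- eta <- zeta -> mu
The empty set is not sufficient: P2 (theta <- kappa -> mu) has no collider blocking it and no conditioned non-collider, so it is open.
Try {kappa, zeta}:
  P1: blocked at fork node kappa ∈ conditioning set.
  P2: blocked at fork node kappa ∈ conditioning set.
  P3: blocked at fork node zeta ∈ conditioning set.
  P4: blocked at fork node zeta ∈ conditioning set.
  P5: blocked at fork node kappa ∈ conditioning set.
  P6: blocked at fork node zeta ∈ conditioning set.
{kappa, zeta} contains no descendant of theta and blocks every backdoor path.
Every element of {kappa, zeta} is needed (dropping kappa leaves P2 open; dropping zeta leaves P4 open), so no proper subset is valid.
Among all size-2 subsets of the eligible variables, only {kappa, zeta} blocks every backdoor path, so it is the unique smallest valid adjustment set.

{kappa, zeta}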